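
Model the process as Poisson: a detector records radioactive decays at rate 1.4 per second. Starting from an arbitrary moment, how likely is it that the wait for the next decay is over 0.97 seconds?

The wait for the next event is exponential with rate λ = 1.4 per second.
P(T > 0.97) = e^(−λt) = e^(−1.4 × 0.97) = e^(−1.358) ≈ 0.2572.

0.2572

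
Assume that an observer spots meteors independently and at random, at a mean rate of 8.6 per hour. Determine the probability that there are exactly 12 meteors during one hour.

With mean μ = 8.6 per hour,
P(N = 12) = e^(−μ) μ^12/12! = e^(−8.6) · 8.6^12/479001600 ≈ 0.0629.

0.0629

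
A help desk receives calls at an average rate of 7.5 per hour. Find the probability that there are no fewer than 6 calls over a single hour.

With mean μ = 7.5 per hour,
P(N ≥ 6) = 1 − P(N ≤ 5) = 1 − Σ_{j=0}^{5} e^(−μ) μ^j/j! ≈ 0.7586.

0.7586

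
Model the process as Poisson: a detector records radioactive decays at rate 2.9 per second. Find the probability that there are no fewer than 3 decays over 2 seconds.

Over the interval, μ = 2.9 × 2 = 5.8 (2 seconds).
P(N ≥ 3) = 1 − P(N ≤ 2) = 1 − Σ_{j=0}^{2} e^(−μ) μ^j/j! ≈ 0.9285.

0.9285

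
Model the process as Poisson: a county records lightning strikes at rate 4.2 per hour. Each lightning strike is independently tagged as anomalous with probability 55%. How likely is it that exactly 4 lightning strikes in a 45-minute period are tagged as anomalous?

Thinning: the lightning strikes that are tagged as anomalous themselves form a Poisson process with rate 0.55 × 4.2 = 2.31 per hour.
Over the interval, μ = 2.31 × 0.75 = 1.7325 (a 45-minute period = 0.75 hours).
P(N = 4) = e^(−1.7325) · 1.7325^4/4! ≈ 0.0664.

0.0664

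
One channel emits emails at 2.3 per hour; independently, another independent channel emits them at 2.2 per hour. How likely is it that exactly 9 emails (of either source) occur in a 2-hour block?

Independent Poisson processes superpose: combined rate λ = 2.3 + 2.2 = 4.5 per hour.
Over the interval, μ = 4.5 × 2 = 9 (a 2-hour block = 2 hours).
P(N = 9) = e^(−9) · 9^9/9! ≈ 0.1318.

0.1318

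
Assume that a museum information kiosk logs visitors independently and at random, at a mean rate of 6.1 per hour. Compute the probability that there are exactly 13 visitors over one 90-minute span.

Over the interval, μ = 6.1 × 1.5 = 9.15 (a 90-minute span = 1.5 hours).
P(N = 13) = e^(−μ) μ^13/13! = e^(−9.15) · 9.15^13/6227020800 ≈ 0.0538.

0.0538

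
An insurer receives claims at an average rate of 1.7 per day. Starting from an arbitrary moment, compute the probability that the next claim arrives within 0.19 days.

0.2760

Inter-arrival times are exponential with rate λ = 1.7 per day.
P(T ≤ 0.19) = 1 − e^(−λt) = 1 − e^(−1.7 × 0.19) = 1 − e^(−0.323) ≈ 0.2760.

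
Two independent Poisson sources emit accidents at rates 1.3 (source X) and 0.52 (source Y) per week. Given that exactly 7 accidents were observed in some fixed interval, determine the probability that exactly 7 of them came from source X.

0.0949

Given the total, each event is independently from source X with probability p = λ_X/(λ_X+λ_Y) = 1.3/1.82 ≈ 0.7143.
So K ~ Binomial(7, 1.3/1.82): P(K = 7) = C(7,7) · (1.3/1.82)^7 · (0.52/1.82)^0 ≈ 0.0949.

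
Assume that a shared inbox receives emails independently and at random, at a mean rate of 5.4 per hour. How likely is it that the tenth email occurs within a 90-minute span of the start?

Over the interval, μ = 5.4 × 1.5 = 8.1 (a 90-minute span = 1.5 hours).
The tenth arrival falls in the interval iff at least 10 events occur there: P(S_10 ≤ t) = P(N ≥ 10) = 1 − P(N ≤ 9) ≈ 0.2959.

0.2959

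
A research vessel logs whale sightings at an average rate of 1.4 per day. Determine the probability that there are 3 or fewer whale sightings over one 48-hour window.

Over the interval, μ = 1.4 × 2 = 2.8 (a 48-hour window = 2 days).
P(N ≤ 3) = Σ_{j=0}^{3} e^(−μ) μ^j/j! ≈ 0.6919.

0.6919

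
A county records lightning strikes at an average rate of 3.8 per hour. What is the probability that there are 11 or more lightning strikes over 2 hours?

Over the interval, μ = 3.8 × 2 = 7.6 (2 hours).
P(N ≥ 11) = 1 − P(N ≤ 10) = 1 − Σ_{j=0}^{10} e^(−μ) μ^j/j! ≈ 0.1465.

0.1465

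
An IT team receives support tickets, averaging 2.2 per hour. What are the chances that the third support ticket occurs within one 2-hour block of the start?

Over the interval, μ = 2.2 × 2 = 4.4 (a 2-hour block = 2 hours).
The third arrival falls in the interval iff at least 3 events occur there: P(S_3 ≤ t) = P(N ≥ 3) = 1 − P(N ≤ 2) ≈ 0.8149.

0.8149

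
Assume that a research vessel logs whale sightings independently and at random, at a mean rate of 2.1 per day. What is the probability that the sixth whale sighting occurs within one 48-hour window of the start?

0.2469

Over the interval, μ = 2.1 × 2 = 4.2 (a 48-hour window = 2 days).
The sixth arrival falls in the interval iff at least 6 events occur there: P(S_6 ≤ t) = P(N ≥ 6) = 1 − P(N ≤ 5) ≈ 0.2469.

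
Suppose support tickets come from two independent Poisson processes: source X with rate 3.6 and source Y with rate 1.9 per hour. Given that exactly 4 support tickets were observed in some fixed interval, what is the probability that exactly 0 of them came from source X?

Given the total, each event is independently from source X with probability p = λ_X/(λ_X+λ_Y) = 3.6/5.5 ≈ 0.6545.
So K ~ Binomial(4, 3.6/5.5): P(K = 0) = C(4,0) · (3.6/5.5)^0 · (1.9/5.5)^4 ≈ 0.0142.

0.0142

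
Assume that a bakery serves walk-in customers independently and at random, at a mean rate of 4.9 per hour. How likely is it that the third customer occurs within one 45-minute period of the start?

0.7103

Over the interval, μ = 4.9 × 0.75 = 3.675 (a 45-minute period = 0.75 hours).
The third arrival falls in the interval iff at least 3 events occur there: P(S_3 ≤ t) = P(N ≥ 3) = 1 − P(N ≤ 2) ≈ 0.7103.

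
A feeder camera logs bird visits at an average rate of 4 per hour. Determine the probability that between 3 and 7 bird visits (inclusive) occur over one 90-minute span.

Over the interval, μ = 4 × 1.5 = 6 (a 90-minute span = 1.5 hours).
P(3 ≤ N ≤ 7) = Σ_{j=3}^{7} e^(−6) · 6^j/j! ≈ 0.6820.

0.6820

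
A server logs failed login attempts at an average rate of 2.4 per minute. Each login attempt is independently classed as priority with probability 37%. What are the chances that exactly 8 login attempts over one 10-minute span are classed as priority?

Thinning: the login attempts that are classed as priority themselves form a Poisson process with rate 0.37 × 2.4 = 0.888 per minute.
Over the interval, μ = 0.888 × 10 = 8.88 (a 10-minute span = 10 minutes).
P(N = 8) = e^(−8.88) · 8.88^8/8! ≈ 0.1334.

0.1334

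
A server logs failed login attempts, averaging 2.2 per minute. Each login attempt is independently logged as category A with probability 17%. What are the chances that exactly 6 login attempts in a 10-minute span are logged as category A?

Thinning: the login attempts that are logged as category A themselves form a Poisson process with rate 0.17 × 2.2 = 0.374 per minute.
Over the interval, μ = 0.374 × 10 = 3.74 (a 10-minute span = 10 minutes).
P(N = 6) = e^(−3.74) · 3.74^6/6! ≈ 0.0903.

0.0903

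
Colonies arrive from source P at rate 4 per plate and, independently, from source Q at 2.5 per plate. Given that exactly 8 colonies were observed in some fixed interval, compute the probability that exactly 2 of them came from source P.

0.0343

Given the total, each event is independently from source P with probability p = λ_P/(λ_P+λ_Q) = 4/6.5 ≈ 0.6154.
So K ~ Binomial(8, 4/6.5): P(K = 2) = C(8,2) · (4/6.5)^2 · (2.5/6.5)^6 ≈ 0.0343.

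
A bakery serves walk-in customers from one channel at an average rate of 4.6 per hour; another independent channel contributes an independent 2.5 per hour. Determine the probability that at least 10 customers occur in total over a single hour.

Independent Poisson processes superpose: combined rate λ = 4.6 + 2.5 = 7.1 per hour.
So μ = 7.1.
P(N ≥ 10) = 1 − P(N ≤ 9) ≈ 0.1798.

0.1798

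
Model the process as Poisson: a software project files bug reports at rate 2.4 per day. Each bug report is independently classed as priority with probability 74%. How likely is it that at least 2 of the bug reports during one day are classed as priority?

0.5300

Thinning: the bug reports that are classed as priority themselves form a Poisson process with rate 0.74 × 2.4 = 1.776 per day.
So μ = 1.776.
P(N ≥ 2) = 1 − P(N ≤ 1) ≈ 0.5300.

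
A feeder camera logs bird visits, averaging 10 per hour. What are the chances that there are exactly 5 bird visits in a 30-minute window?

Over the interval, μ = 10 × 0.5 = 5 (a 30-minute window = 0.5 hours).
P(N = 5) = e^(−μ) μ^5/5! = e^(−5) · 5^5/120 ≈ 0.1755.

0.1755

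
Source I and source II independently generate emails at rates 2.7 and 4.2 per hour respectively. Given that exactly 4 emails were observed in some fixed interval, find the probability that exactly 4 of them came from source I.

0.0234

Given the total, each event is independently from source I with probability p = λ_I/(λ_I+λ_II) = 2.7/6.9 ≈ 0.3913.
So K ~ Binomial(4, 2.7/6.9): P(K = 4) = C(4,4) · (2.7/6.9)^4 · (4.2/6.9)^0 ≈ 0.0234.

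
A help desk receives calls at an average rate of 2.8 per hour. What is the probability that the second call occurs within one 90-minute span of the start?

Over the interval, μ = 2.8 × 1.5 = 4.2 (a 90-minute span = 1.5 hours).
The second arrival falls in the interval iff at least 2 events occur there: P(S_2 ≤ t) = P(N ≥ 2) = 1 − P(N ≤ 1) ≈ 0.9220.

0.9220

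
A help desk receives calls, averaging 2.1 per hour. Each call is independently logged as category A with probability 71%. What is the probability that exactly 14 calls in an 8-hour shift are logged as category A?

Thinning: the calls that are logged as category A themselves form a Poisson process with rate 0.71 × 2.1 = 1.491 per hour.
Over the interval, μ = 1.491 × 8 = 11.928 (an 8-hour shift = 8 hours).
P(N = 14) = e^(−11.928) · 11.928^14/14! ≈ 0.0894.

0.0894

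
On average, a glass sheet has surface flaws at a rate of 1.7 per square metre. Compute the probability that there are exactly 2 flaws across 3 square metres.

0.0793

Over the interval, μ = 1.7 × 3 = 5.1 (3 square metres).
P(N = 2) = e^(−μ) μ^2/2! = e^(−5.1) · 5.1^2/2 ≈ 0.0793.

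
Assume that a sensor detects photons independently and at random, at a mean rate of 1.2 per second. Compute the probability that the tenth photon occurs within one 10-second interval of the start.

0.7576

Over the interval, μ = 1.2 × 10 = 12 (a 10-second interval = 10 seconds).
The tenth arrival falls in the interval iff at least 10 events occur there: P(S_10 ≤ t) = P(N ≥ 10) = 1 − P(N ≤ 9) ≈ 0.7576.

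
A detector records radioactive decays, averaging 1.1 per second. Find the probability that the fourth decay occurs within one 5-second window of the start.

0.7983

Over the interval, μ = 1.1 × 5 = 5.5 (a 5-second window = 5 seconds).
The fourth arrival falls in the interval iff at least 4 events occur there: P(S_4 ≤ t) = P(N ≥ 4) = 1 − P(N ≤ 3) ≈ 0.7983.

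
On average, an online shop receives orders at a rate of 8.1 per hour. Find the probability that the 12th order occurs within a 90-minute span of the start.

Over the interval, μ = 8.1 × 1.5 = 12.15 (a 90-minute span = 1.5 hours).
The 12th arrival falls in the interval iff at least 12 events occur there: P(S_12 ≤ t) = P(N ≥ 12) = 1 − P(N ≤ 11) ≈ 0.5554.

0.5554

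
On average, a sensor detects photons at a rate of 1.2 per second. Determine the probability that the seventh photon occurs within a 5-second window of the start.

Over the interval, μ = 1.2 × 5 = 6 (a 5-second window = 5 seconds).
The seventh arrival falls in the interval iff at least 7 events occur there: P(S_7 ≤ t) = P(N ≥ 7) = 1 − P(N ≤ 6) ≈ 0.3937.

0.3937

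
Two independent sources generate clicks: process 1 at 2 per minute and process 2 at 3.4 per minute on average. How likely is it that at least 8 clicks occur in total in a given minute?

Independent Poisson processes superpose: combined rate λ = 2 + 3.4 = 5.4 per minute.
So μ = 5.4.
P(N ≥ 8) = 1 − P(N ≤ 7) ≈ 0.1783.

0.1783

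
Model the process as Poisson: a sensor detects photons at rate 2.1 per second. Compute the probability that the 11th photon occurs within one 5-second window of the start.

0.4793

Over the interval, μ = 2.1 × 5 = 10.5 (a 5-second window = 5 seconds).
The 11th arrival falls in the interval iff at least 11 events occur there: P(S_11 ≤ t) = P(N ≥ 11) = 1 − P(N ≤ 10) ≈ 0.4793.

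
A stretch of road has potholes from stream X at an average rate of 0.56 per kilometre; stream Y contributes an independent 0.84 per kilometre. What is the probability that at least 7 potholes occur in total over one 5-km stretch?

0.5503

Independent Poisson processes superpose: combined rate λ = 0.56 + 0.84 = 1.4 per kilometre.
Over the interval, μ = 1.4 × 5 = 7 (a 5-km stretch = 5 kilometres).
P(N ≥ 7) = 1 − P(N ≤ 6) ≈ 0.5503.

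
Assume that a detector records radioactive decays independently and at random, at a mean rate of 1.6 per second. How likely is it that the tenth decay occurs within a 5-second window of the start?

0.2834

Over the interval, μ = 1.6 × 5 = 8 (a 5-second window = 5 seconds).
The tenth arrival falls in the interval iff at least 10 events occur there: P(S_10 ≤ t) = P(N ≥ 10) = 1 − P(N ≤ 9) ≈ 0.2834.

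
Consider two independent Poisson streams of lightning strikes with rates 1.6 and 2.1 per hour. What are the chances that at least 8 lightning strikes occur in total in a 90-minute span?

0.1967

Independent Poisson processes superpose: combined rate λ = 1.6 + 2.1 = 3.7 per hour.
Over the interval, μ = 3.7 × 1.5 = 5.55 (a 90-minute span = 1.5 hours).
P(N ≥ 8) = 1 − P(N ≤ 7) ≈ 0.1967.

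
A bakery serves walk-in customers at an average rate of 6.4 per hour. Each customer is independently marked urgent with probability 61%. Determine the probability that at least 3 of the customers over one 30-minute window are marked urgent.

Thinning: the customers that are marked urgent themselves form a Poisson process with rate 0.61 × 6.4 = 3.904 per hour.
Over the interval, μ = 3.904 × 0.5 = 1.952 (a 30-minute window = 0.5 hours).
P(N ≥ 3) = 1 − P(N ≤ 2) ≈ 0.3103.

0.3103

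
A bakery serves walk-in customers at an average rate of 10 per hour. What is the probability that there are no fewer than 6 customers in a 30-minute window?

Over the interval, μ = 10 × 0.5 = 5 (a 30-minute window = 0.5 hours).
P(N ≥ 6) = 1 − P(N ≤ 5) = 1 − Σ_{j=0}^{5} e^(−μ) μ^j/j! ≈ 0.3840.

0.3840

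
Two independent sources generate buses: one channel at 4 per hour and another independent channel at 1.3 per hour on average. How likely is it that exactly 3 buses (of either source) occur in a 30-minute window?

0.2191

Independent Poisson processes superpose: combined rate λ = 4 + 1.3 = 5.3 per hour.
Over the interval, μ = 5.3 × 0.5 = 2.65 (a 30-minute window = 0.5 hours).
P(N = 3) = e^(−2.65) · 2.65^3/3! ≈ 0.2191.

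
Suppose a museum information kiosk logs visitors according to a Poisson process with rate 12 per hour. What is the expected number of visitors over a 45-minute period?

9

E[N] = λt = 12 × 0.75 = 9 (a 45-minute period = 0.75 hours).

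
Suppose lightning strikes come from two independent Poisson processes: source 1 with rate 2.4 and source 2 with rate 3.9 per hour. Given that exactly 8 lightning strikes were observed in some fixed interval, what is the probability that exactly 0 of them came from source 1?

Given the total, each event is independently from source 1 with probability p = λ_1/(λ_1+λ_2) = 2.4/6.3 ≈ 0.3810.
So K ~ Binomial(8, 2.4/6.3): P(K = 0) = C(8,0) · (2.4/6.3)^0 · (3.9/6.3)^8 ≈ 0.0216.

0.0216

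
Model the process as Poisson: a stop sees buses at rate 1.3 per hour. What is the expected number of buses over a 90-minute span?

E[N] = λt = 1.3 × 1.5 = 1.95 (a 90-minute span = 1.5 hours).

1.95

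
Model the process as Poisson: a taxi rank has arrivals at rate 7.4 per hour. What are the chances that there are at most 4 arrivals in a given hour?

With mean μ = 7.4 per hour,
P(N ≤ 4) = Σ_{j=0}^{4} e^(−μ) μ^j/j! ≈ 0.1395.

0.1395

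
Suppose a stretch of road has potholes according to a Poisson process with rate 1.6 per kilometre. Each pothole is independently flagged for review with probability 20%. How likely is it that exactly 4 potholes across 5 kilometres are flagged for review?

Thinning: the potholes that are flagged for review themselves form a Poisson process with rate 0.2 × 1.6 = 0.32 per kilometre.
Over the interval, μ = 0.32 × 5 = 1.6 (5 kilometres).
P(N = 4) = e^(−1.6) · 1.6^4/4! ≈ 0.0551.

0.0551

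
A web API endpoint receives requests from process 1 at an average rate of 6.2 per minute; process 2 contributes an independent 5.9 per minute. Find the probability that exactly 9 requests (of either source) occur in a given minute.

0.0852

Independent Poisson processes superpose: combined rate λ = 6.2 + 5.9 = 12.1 per minute.
So μ = 12.1.
P(N = 9) = e^(−12.1) · 12.1^9/9! ≈ 0.0852.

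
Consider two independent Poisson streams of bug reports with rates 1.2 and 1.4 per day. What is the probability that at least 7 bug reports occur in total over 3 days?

Independent Poisson processes superpose: combined rate λ = 1.2 + 1.4 = 2.6 per day.
Over the interval, μ = 2.6 × 3 = 7.8 (3 days).
P(N ≥ 7) = 1 − P(N ≤ 6) ≈ 0.6616.

0.6616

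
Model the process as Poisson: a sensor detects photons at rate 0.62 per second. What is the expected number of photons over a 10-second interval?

6.2

E[N] = λt = 0.62 × 10 = 6.2 (a 10-second interval = 10 seconds).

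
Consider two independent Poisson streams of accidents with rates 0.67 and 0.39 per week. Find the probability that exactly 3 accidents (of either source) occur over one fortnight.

0.1906

Independent Poisson processes superpose: combined rate λ = 0.67 + 0.39 = 1.06 per week.
Over the interval, μ = 1.06 × 2 = 2.12 (a fortnight = 2 weeks).
P(N = 3) = e^(−2.12) · 2.12^3/3! ≈ 0.1906.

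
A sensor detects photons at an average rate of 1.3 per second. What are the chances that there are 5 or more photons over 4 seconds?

Over the interval, μ = 1.3 × 4 = 5.2 (4 seconds).
P(N ≥ 5) = 1 − P(N ≤ 4) = 1 − Σ_{j=0}^{4} e^(−μ) μ^j/j! ≈ 0.5939.

0.5939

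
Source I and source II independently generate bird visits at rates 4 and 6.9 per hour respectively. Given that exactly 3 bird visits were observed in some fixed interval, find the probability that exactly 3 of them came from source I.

0.0494

Given the total, each event is independently from source I with probability p = λ_I/(λ_I+λ_II) = 4/10.9 ≈ 0.3670.
So K ~ Binomial(3, 4/10.9): P(K = 3) = C(3,3) · (4/10.9)^3 · (6.9/10.9)^0 ≈ 0.0494.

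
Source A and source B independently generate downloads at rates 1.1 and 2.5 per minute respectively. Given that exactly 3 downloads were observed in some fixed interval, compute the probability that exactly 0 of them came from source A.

Given the total, each event is independently from source A with probability p = λ_A/(λ_A+λ_B) = 1.1/3.6 ≈ 0.3056.
So K ~ Binomial(3, 1.1/3.6): P(K = 0) = C(3,0) · (1.1/3.6)^0 · (2.5/3.6)^3 ≈ 0.3349.

0.3349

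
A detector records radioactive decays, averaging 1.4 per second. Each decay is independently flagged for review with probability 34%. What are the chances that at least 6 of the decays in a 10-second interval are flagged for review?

Thinning: the decays that are flagged for review themselves form a Poisson process with rate 0.34 × 1.4 = 0.476 per second.
Over the interval, μ = 0.476 × 10 = 4.76 (a 10-second interval = 10 seconds).
P(N ≥ 6) = 1 − P(N ≤ 5) ≈ 0.3420.

0.3420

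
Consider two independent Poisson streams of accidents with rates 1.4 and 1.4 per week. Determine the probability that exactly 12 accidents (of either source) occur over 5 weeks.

0.0984

Independent Poisson processes superpose: combined rate λ = 1.4 + 1.4 = 2.8 per week.
Over the interval, μ = 2.8 × 5 = 14 (5 weeks).
P(N = 12) = e^(−14) · 14^12/12! ≈ 0.0984.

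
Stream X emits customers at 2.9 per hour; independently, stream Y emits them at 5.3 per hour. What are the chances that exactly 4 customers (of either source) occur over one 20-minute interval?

Independent Poisson processes superpose: combined rate λ = 2.9 + 5.3 = 8.2 per hour.
Over the interval, μ = 8.2 × 1/3 ≈ 2.73333 (a 20-minute interval = 1/3 hours).
P(N = 4) = e^(−2.73333) · 2.73333^4/4! ≈ 0.1512.

0.1512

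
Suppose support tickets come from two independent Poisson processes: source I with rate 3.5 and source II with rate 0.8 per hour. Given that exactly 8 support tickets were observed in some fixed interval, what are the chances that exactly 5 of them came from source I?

0.1288

Given the total, each event is independently from source I with probability p = λ_I/(λ_I+λ_II) = 3.5/4.3 ≈ 0.8140.
So K ~ Binomial(8, 3.5/4.3): P(K = 5) = C(8,5) · (3.5/4.3)^5 · (0.8/4.3)^3 ≈ 0.1288.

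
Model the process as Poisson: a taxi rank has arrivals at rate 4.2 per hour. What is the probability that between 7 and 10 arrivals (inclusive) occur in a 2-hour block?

Over the interval, μ = 4.2 × 2 = 8.4 (a 2-hour block = 2 hours).
P(7 ≤ N ≤ 10) = Σ_{j=7}^{10} e^(−8.4) · 8.4^j/j! ≈ 0.5073.

0.5073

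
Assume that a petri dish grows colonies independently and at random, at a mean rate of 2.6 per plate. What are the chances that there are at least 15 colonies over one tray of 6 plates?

0.5944

Over the interval, μ = 2.6 × 6 = 15.6 (a tray of 6 plates = 6 plates).
P(N ≥ 15) = 1 − P(N ≤ 14) = 1 − Σ_{j=0}^{14} e^(−μ) μ^j/j! ≈ 0.5944.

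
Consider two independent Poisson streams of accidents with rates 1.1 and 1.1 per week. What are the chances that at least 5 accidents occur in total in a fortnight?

Independent Poisson processes superpose: combined rate λ = 1.1 + 1.1 = 2.2 per week.
Over the interval, μ = 2.2 × 2 = 4.4 (a fortnight = 2 weeks).
P(N ≥ 5) = 1 − P(N ≤ 4) ≈ 0.4488.

0.4488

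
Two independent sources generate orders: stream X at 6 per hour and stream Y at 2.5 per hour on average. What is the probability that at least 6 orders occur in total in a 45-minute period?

0.6125

Independent Poisson processes superpose: combined rate λ = 6 + 2.5 = 8.5 per hour.
Over the interval, μ = 8.5 × 0.75 = 6.375 (a 45-minute period = 0.75 hours).
P(N ≥ 6) = 1 − P(N ≤ 5) ≈ 0.6125.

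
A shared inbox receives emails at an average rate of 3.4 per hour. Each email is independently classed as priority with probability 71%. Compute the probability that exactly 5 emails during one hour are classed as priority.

Thinning: the emails that are classed as priority themselves form a Poisson process with rate 0.71 × 3.4 = 2.414 per hour.
So μ = 2.414.
P(N = 5) = e^(−2.414) · 2.414^5/5! ≈ 0.0611.

0.0611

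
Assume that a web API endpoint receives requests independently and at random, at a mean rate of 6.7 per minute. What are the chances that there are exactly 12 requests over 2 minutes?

Over the interval, μ = 6.7 × 2 = 13.4 (2 minutes).
P(N = 12) = e^(−μ) μ^12/12! = e^(−13.4) · 13.4^12/479001600 ≈ 0.1060.

0.1060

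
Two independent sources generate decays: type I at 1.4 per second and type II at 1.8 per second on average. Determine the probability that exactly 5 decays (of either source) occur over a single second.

0.1140

Independent Poisson processes superpose: combined rate λ = 1.4 + 1.8 = 3.2 per second.
So μ = 3.2.
P(N = 5) = e^(−3.2) · 3.2^5/5! ≈ 0.1140.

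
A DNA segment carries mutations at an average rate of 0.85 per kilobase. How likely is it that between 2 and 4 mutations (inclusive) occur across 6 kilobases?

Over the interval, μ = 0.85 × 6 = 5.1 (6 kilobases).
P(2 ≤ N ≤ 4) = Σ_{j=2}^{4} e^(−5.1) · 5.1^j/j! ≈ 0.3859.

0.3859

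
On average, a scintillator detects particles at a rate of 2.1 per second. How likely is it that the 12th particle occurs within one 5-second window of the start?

0.3613

Over the interval, μ = 2.1 × 5 = 10.5 (a 5-second window = 5 seconds).
The 12th arrival falls in the interval iff at least 12 events occur there: P(S_12 ≤ t) = P(N ≥ 12) = 1 − P(N ≤ 11) ≈ 0.3613.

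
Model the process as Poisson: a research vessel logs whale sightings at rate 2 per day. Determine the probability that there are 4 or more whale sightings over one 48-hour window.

Over the interval, μ = 2 × 2 = 4 (a 48-hour window = 2 days).
P(N ≥ 4) = 1 − P(N ≤ 3) = 1 − Σ_{j=0}^{3} e^(−μ) μ^j/j! ≈ 0.5665.

0.5665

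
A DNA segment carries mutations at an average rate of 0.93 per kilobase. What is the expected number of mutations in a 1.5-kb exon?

1.395

E[N] = λt = 0.93 × 1.5 = 1.395 (a 1.5-kb exon = 1.5 kilobases).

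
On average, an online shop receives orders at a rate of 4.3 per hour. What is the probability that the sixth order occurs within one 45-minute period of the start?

0.1083

Over the interval, μ = 4.3 × 0.75 = 3.225 (a 45-minute period = 0.75 hours).
The sixth arrival falls in the interval iff at least 6 events occur there: P(S_6 ≤ t) = P(N ≥ 6) = 1 − P(N ≤ 5) ≈ 0.1083.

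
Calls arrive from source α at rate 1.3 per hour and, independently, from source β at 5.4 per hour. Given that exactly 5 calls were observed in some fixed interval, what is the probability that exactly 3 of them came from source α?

Given the total, each event is independently from source α with probability p = λ_α/(λ_α+λ_β) = 1.3/6.7 ≈ 0.1940.
So K ~ Binomial(5, 1.3/6.7): P(K = 3) = C(5,3) · (1.3/6.7)^3 · (5.4/6.7)^2 ≈ 0.0475.

0.0475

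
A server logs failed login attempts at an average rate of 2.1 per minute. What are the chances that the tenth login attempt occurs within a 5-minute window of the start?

0.6029

Over the interval, μ = 2.1 × 5 = 10.5 (a 5-minute window = 5 minutes).
The tenth arrival falls in the interval iff at least 10 events occur there: P(S_10 ≤ t) = P(N ≥ 10) = 1 − P(N ≤ 9) ≈ 0.6029.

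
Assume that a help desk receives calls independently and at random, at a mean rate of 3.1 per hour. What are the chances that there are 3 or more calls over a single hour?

0.5988

With mean μ = 3.1 per hour,
P(N ≥ 3) = 1 − P(N ≤ 2) = 1 − Σ_{j=0}^{2} e^(−μ) μ^j/j! ≈ 0.5988.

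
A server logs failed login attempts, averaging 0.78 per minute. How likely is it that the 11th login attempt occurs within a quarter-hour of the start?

Over the interval, μ = 0.78 × 15 = 11.7 (a quarter-hour = 15 minutes).
The 11th arrival falls in the interval iff at least 11 events occur there: P(S_11 ≤ t) = P(N ≥ 11) = 1 − P(N ≤ 10) ≈ 0.6206.

0.6206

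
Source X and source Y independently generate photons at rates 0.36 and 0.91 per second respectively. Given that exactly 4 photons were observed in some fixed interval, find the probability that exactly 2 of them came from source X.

0.2475

Given the total, each event is independently from source X with probability p = λ_X/(λ_X+λ_Y) = 0.36/1.27 ≈ 0.2835.
So K ~ Binomial(4, 0.36/1.27): P(K = 2) = C(4,2) · (0.36/1.27)^2 · (0.91/1.27)^2 ≈ 0.2475.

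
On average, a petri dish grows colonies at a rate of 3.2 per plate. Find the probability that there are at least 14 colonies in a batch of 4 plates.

Over the interval, μ = 3.2 × 4 = 12.8 (a batch of 4 plates = 4 plates).
P(N ≥ 14) = 1 − P(N ≤ 13) = 1 − Σ_{j=0}^{13} e^(−μ) μ^j/j! ≈ 0.4050.

0.4050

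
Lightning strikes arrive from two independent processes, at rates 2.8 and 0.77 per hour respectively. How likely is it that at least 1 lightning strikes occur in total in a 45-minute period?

Independent Poisson processes superpose: combined rate λ = 2.8 + 0.77 = 3.57 per hour.
Over the interval, μ = 3.57 × 0.75 = 2.6775 (a 45-minute period = 0.75 hours).
P(N ≥ 1) = 1 − P(N ≤ 0) ≈ 0.9313.

0.9313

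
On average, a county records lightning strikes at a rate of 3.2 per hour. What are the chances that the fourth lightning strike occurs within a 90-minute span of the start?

Over the interval, μ = 3.2 × 1.5 = 4.8 (a 90-minute span = 1.5 hours).
The fourth arrival falls in the interval iff at least 4 events occur there: P(S_4 ≤ t) = P(N ≥ 4) = 1 − P(N ≤ 3) ≈ 0.7058.

0.7058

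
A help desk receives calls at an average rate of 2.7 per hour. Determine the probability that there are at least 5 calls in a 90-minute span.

0.3809

Over the interval, μ = 2.7 × 1.5 = 4.05 (a 90-minute span = 1.5 hours).
P(N ≥ 5) = 1 − P(N ≤ 4) = 1 − Σ_{j=0}^{4} e^(−μ) μ^j/j! ≈ 0.3809.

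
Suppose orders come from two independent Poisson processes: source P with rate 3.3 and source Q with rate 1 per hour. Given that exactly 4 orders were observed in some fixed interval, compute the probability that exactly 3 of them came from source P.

0.4205

Given the total, each event is independently from source P with probability p = λ_P/(λ_P+λ_Q) = 3.3/4.3 ≈ 0.7674.
So K ~ Binomial(4, 3.3/4.3): P(K = 3) = C(4,3) · (3.3/4.3)^3 · (1/4.3)^1 ≈ 0.4205.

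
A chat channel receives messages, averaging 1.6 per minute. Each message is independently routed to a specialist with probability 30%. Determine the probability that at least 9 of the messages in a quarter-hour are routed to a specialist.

0.2973

Thinning: the messages that are routed to a specialist themselves form a Poisson process with rate 0.3 × 1.6 = 0.48 per minute.
Over the interval, μ = 0.48 × 15 = 7.2 (a quarter-hour = 15 minutes).
P(N ≥ 9) = 1 − P(N ≤ 8) ≈ 0.2973.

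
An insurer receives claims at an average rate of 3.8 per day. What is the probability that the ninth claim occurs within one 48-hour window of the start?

Over the interval, μ = 3.8 × 2 = 7.6 (a 48-hour window = 2 days).
The ninth arrival falls in the interval iff at least 9 events occur there: P(S_9 ≤ t) = P(N ≥ 9) = 1 − P(N ≤ 8) ≈ 0.3518.

0.3518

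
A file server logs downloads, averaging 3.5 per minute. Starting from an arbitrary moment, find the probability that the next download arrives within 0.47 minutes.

0.8070

Inter-arrival times are exponential with rate λ = 3.5 per minute.
P(T ≤ 0.47) = 1 − e^(−λt) = 1 − e^(−3.5 × 0.47) = 1 − e^(−1.645) ≈ 0.8070.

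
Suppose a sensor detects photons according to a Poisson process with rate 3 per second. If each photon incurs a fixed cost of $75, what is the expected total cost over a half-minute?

$6750

E[N] = 3 × 30 = 90 (a half-minute = 30 seconds); E[cost] = 90 × $75 = $6750.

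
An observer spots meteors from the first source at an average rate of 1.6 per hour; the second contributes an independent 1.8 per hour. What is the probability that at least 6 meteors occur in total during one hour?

0.1295

Independent Poisson processes superpose: combined rate λ = 1.6 + 1.8 = 3.4 per hour.
So μ = 3.4.
P(N ≥ 6) = 1 − P(N ≤ 5) ≈ 0.1295.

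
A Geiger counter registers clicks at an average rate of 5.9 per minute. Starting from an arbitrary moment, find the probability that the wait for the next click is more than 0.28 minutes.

0.1917

The wait for the next event is exponential with rate λ = 5.9 per minute.
P(T > 0.28) = e^(−λt) = e^(−5.9 × 0.28) = e^(−1.652) ≈ 0.1917.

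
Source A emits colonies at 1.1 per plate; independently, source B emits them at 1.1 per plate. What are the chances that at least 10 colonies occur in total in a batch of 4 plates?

Independent Poisson processes superpose: combined rate λ = 1.1 + 1.1 = 2.2 per plate.
Over the interval, μ = 2.2 × 4 = 8.8 (a batch of 4 plates = 4 plates).
P(N ≥ 10) = 1 − P(N ≤ 9) ≈ 0.3863.

0.3863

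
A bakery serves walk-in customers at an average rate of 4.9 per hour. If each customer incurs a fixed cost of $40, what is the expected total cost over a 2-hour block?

$392

E[N] = 4.9 × 2 = 9.8 (a 2-hour block = 2 hours); E[cost] = 9.8 × $40 = $392.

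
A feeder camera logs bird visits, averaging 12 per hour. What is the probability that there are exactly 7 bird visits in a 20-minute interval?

Over the interval, μ = 12 × 1/3 = 4 (a 20-minute interval = 1/3 hours).
P(N = 7) = e^(−μ) μ^7/7! = e^(−4) · 4^7/5040 ≈ 0.0595.

0.0595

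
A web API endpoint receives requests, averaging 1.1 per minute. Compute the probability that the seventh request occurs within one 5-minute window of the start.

Over the interval, μ = 1.1 × 5 = 5.5 (a 5-minute window = 5 minutes).
The seventh arrival falls in the interval iff at least 7 events occur there: P(S_7 ≤ t) = P(N ≥ 7) = 1 − P(N ≤ 6) ≈ 0.3140.

0.3140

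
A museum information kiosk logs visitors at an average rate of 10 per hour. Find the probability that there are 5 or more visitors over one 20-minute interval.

0.2435

Over the interval, μ = 10 × 1/3 ≈ 3.33333 (a 20-minute interval = 1/3 hours).
P(N ≥ 5) = 1 − P(N ≤ 4) = 1 − Σ_{j=0}^{4} e^(−μ) μ^j/j! ≈ 0.2435.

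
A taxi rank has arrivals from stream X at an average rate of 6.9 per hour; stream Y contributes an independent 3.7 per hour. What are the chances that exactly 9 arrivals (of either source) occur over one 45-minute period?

0.1233

Independent Poisson processes superpose: combined rate λ = 6.9 + 3.7 = 10.6 per hour.
Over the interval, μ = 10.6 × 0.75 = 7.95 (a 45-minute period = 0.75 hours).
P(N = 9) = e^(−7.95) · 7.95^9/9! ≈ 0.1233.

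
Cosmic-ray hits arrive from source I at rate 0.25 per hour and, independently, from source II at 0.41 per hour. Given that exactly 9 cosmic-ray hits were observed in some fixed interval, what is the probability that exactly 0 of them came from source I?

Given the total, each event is independently from source I with probability p = λ_I/(λ_I+λ_II) = 0.25/0.66 ≈ 0.3788.
So K ~ Binomial(9, 0.25/0.66): P(K = 0) = C(9,0) · (0.25/0.66)^0 · (0.41/0.66)^9 ≈ 0.0138.

0.0138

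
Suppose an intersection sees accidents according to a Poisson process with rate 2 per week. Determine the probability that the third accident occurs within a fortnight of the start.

0.7619

Over the interval, μ = 2 × 2 = 4 (a fortnight = 2 weeks).
The third arrival falls in the interval iff at least 3 events occur there: P(S_3 ≤ t) = P(N ≥ 3) = 1 − P(N ≤ 2) ≈ 0.7619.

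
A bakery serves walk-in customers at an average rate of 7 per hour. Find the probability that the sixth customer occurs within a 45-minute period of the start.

0.4278

Over the interval, μ = 7 × 0.75 = 5.25 (a 45-minute period = 0.75 hours).
The sixth arrival falls in the interval iff at least 6 events occur there: P(S_6 ≤ t) = P(N ≥ 6) = 1 − P(N ≤ 5) ≈ 0.4278.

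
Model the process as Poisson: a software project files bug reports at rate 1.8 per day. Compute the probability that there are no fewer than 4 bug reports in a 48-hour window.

Over the interval, μ = 1.8 × 2 = 3.6 (a 48-hour window = 2 days).
P(N ≥ 4) = 1 − P(N ≤ 3) = 1 − Σ_{j=0}^{3} e^(−μ) μ^j/j! ≈ 0.4848.

0.4848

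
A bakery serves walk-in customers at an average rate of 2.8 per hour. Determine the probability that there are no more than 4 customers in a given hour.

0.8477

With mean μ = 2.8 per hour,
P(N ≤ 4) = Σ_{j=0}^{4} e^(−μ) μ^j/j! ≈ 0.8477.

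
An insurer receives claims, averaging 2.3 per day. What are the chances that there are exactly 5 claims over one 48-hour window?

Over the interval, μ = 2.3 × 2 = 4.6 (a 48-hour window = 2 days).
P(N = 5) = e^(−μ) μ^5/5! = e^(−4.6) · 4.6^5/120 ≈ 0.1725.

0.1725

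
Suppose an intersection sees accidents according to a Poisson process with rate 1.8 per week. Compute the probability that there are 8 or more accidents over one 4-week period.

0.4311

Over the interval, μ = 1.8 × 4 = 7.2 (a 4-week period = 4 weeks).
P(N ≥ 8) = 1 − P(N ≤ 7) = 1 − Σ_{j=0}^{7} e^(−μ) μ^j/j! ≈ 0.4311.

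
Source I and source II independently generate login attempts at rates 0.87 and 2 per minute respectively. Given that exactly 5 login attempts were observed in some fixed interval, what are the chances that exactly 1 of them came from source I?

Given the total, each event is independently from source I with probability p = λ_I/(λ_I+λ_II) = 0.87/2.87 ≈ 0.3031.
So K ~ Binomial(5, 0.87/2.87): P(K = 1) = C(5,1) · (0.87/2.87)^1 · (2/2.87)^4 ≈ 0.3574.

0.3574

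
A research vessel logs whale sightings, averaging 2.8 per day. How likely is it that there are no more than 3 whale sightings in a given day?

0.6919

With mean μ = 2.8 per day,
P(N ≤ 3) = Σ_{j=0}^{3} e^(−μ) μ^j/j! ≈ 0.6919.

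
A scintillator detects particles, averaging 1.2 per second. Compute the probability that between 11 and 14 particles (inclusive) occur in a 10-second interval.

Over the interval, μ = 1.2 × 10 = 12 (a 10-second interval = 10 seconds).
P(11 ≤ N ≤ 14) = Σ_{j=11}^{14} e^(−12) · 12^j/j! ≈ 0.4248.

0.4248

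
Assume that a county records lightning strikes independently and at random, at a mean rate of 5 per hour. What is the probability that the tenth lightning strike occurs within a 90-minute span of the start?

0.2236

Over the interval, μ = 5 × 1.5 = 7.5 (a 90-minute span = 1.5 hours).
The tenth arrival falls in the interval iff at least 10 events occur there: P(S_10 ≤ t) = P(N ≥ 10) = 1 − P(N ≤ 9) ≈ 0.2236.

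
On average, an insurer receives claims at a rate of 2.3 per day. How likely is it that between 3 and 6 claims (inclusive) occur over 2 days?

Over the interval, μ = 2.3 × 2 = 4.6 (2 days).
P(3 ≤ N ≤ 6) = Σ_{j=3}^{6} e^(−4.6) · 4.6^j/j! ≈ 0.6554.

0.6554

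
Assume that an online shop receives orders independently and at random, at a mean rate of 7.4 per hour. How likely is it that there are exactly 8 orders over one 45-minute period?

0.0868

Over the interval, μ = 7.4 × 0.75 = 5.55 (a 45-minute period = 0.75 hours).
P(N = 8) = e^(−μ) μ^8/8! = e^(−5.55) · 5.55^8/40320 ≈ 0.0868.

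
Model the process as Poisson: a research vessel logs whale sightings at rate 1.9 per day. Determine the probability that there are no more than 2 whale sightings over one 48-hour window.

Over the interval, μ = 1.9 × 2 = 3.8 (a 48-hour window = 2 days).
P(N ≤ 2) = Σ_{j=0}^{2} e^(−μ) μ^j/j! ≈ 0.2689.

0.2689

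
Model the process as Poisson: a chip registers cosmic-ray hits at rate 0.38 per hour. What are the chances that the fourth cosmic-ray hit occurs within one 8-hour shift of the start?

0.3617

Over the interval, μ = 0.38 × 8 = 3.04 (an 8-hour shift = 8 hours).
The fourth arrival falls in the interval iff at least 4 events occur there: P(S_4 ≤ t) = P(N ≥ 4) = 1 − P(N ≤ 3) ≈ 0.3617.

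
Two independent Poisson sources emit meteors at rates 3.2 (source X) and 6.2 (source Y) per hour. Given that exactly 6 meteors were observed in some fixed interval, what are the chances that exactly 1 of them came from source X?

0.2550

Given the total, each event is independently from source X with probability p = λ_X/(λ_X+λ_Y) = 3.2/9.4 ≈ 0.3404.
So K ~ Binomial(6, 3.2/9.4): P(K = 1) = C(6,1) · (3.2/9.4)^1 · (6.2/9.4)^5 ≈ 0.2550.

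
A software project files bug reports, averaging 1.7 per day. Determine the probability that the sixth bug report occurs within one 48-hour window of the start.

0.1295

Over the interval, μ = 1.7 × 2 = 3.4 (a 48-hour window = 2 days).
The sixth arrival falls in the interval iff at least 6 events occur there: P(S_6 ≤ t) = P(N ≥ 6) = 1 − P(N ≤ 5) ≈ 0.1295.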